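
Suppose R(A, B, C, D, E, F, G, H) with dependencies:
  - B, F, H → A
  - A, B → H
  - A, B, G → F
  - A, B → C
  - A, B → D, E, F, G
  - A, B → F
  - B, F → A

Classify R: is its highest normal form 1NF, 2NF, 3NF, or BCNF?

Candidate keys: {A, B}, {B, F}. Prime attributes: {A, B, F}.
Every FD has a superkey on the left, so the relation is in BCNF.

BCNF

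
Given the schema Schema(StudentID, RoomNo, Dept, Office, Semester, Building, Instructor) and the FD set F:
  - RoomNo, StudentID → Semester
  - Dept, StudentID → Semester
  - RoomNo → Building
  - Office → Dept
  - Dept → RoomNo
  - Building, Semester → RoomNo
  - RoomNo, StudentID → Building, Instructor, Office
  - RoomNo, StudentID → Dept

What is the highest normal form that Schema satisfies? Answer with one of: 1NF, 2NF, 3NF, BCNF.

Candidate keys: {Building, Semester, StudentID}, {Dept, StudentID}, {Office, StudentID}, {RoomNo, StudentID}. Prime attributes: {Building, Dept, Office, RoomNo, Semester, StudentID}.
RoomNo → Building: {RoomNo}⁺ = {Building, RoomNo}, which is not all of the attributes, so the left side is not a superkey — BCNF is violated.
Since {Building} ⊆ prime attributes and every other non-superkey FD also has a prime right side, the schema is in 3NF.

3NF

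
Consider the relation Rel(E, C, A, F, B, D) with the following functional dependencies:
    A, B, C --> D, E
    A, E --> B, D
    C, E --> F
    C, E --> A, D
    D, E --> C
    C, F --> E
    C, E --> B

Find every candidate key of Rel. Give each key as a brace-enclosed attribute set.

{A, B, C}, {A, E}, {C, E}, {C, F}, {D, E}

{A, E}⁺ = {A, B, C, D, E, F} — all of the relation — so {A, E} is a candidate key.
{C, E}⁺ = {A, B, C, D, E, F} — all of the relation — so {C, E} is a candidate key.
{C, F}⁺ = {A, B, C, D, E, F} — all of the relation — so {C, F} is a candidate key.
{D, E}⁺ = {A, B, C, D, E, F} — all of the relation — so {D, E} is a candidate key.
{A, B, C}⁺ = {A, B, C, D, E, F} — all of the relation — so {A, B, C} is a candidate key.
No proper subset of any of these is a key, and no other minimal superkey exists.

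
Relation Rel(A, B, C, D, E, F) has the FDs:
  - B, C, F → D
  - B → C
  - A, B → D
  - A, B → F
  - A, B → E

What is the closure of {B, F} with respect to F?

{B, C, D, F}

Start with {B, F}.
B → C applies; add {C} → now {B, C, F}.
B, C, F → D applies; add {D} → now {B, C, D, F}.
No further FD applies.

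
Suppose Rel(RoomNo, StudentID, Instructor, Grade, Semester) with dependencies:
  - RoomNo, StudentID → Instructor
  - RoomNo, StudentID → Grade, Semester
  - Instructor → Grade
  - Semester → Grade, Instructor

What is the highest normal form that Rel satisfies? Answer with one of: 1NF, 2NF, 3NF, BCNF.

Candidate key: {RoomNo, StudentID}. Prime attributes: {RoomNo, StudentID}.
Instructor → Grade: {Instructor}⁺ = {Grade, Instructor}, which is not all of the attributes, so the left side is not a superkey — BCNF is violated.
Because {Grade} is non-prime and the left side of Instructor → Grade is not a superkey, the relation is not in 3NF.
No proper subset of a key has a non-prime attribute in its closure, so there is no partial dependency; 2NF holds.

2NF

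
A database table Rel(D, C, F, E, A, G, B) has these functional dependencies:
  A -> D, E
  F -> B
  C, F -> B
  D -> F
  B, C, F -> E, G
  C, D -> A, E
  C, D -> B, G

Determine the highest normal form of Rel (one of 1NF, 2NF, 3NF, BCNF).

Candidate keys: {A, C}, {C, D}. Prime attributes: {A, C, D}.
A -> D, E breaks BCNF: {A}⁺ = {A, B, D, E, F}, so {A} is not a superkey.
A -> D, E determines the non-prime attribute {E} from a non-superkey — 3NF is violated.
Since {A} ⊂ {A, C} and {A}⁺ ⊇ {B, E, F} with {B, E, F} non-prime, there is a partial dependency; 2NF fails.

1NF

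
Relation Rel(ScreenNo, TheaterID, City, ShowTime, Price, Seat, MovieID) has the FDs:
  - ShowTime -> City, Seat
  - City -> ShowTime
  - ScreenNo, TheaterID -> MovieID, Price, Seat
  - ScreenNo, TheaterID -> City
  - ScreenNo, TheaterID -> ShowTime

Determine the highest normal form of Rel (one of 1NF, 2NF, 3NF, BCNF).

Candidate key: {ScreenNo, TheaterID}. Prime attributes: {ScreenNo, TheaterID}.
ShowTime -> City, Seat breaks BCNF: {ShowTime}⁺ = {City, Seat, ShowTime}, so {ShowTime} is not a superkey.
Because {City, Seat} are non-prime and the left side of ShowTime -> City, Seat is not a superkey, the relation is not in 3NF.
No non-prime attribute depends on a proper subset of any candidate key, so 2NF holds.

2NF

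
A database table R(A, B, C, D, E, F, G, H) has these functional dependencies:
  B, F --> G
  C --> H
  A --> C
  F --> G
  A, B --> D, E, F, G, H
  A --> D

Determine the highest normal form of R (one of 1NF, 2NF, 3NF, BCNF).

1NF

Candidate key: {A, B}. Prime attributes: {A, B}.
B, F --> G: {B, F}⁺ = {B, F, G}, which is not all of the attributes, so the left side is not a superkey — BCNF is violated.
B, F --> G determines the non-prime attribute {G} from a non-superkey — 3NF is violated.
The proper key subset {A} of {A, B} determines non-prime {C, D, H}, so the relation is not even in 2NF.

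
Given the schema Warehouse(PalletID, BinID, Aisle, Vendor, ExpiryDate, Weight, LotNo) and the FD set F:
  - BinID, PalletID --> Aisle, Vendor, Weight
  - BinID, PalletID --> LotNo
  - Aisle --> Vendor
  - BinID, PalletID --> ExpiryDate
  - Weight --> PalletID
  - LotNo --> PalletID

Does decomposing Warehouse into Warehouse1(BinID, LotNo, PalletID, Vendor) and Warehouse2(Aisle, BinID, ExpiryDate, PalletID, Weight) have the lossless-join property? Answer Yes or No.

Yes

Common attributes: {BinID, PalletID}; their closure is {Aisle, BinID, ExpiryDate, LotNo, PalletID, Vendor, Weight}.
This includes all of Warehouse1, so the common attributes are a superkey of Warehouse1 — the join is lossless.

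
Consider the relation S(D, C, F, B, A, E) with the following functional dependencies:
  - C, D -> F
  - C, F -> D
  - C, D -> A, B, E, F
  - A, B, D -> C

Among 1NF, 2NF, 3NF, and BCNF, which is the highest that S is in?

Candidate keys: {A, B, D}, {C, D}, {C, F}. Prime attributes: {A, B, C, D, F}.
The left-hand side of every FD is a superkey, so BCNF is satisfied.

BCNF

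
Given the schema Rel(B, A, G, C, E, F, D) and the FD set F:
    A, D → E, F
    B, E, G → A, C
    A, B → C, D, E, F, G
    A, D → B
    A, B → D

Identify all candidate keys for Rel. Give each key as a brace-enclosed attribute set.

{A, B}⁺ = {A, B, C, D, E, F, G}, which is every attribute, so {A, B} is a candidate key.
{A, D}⁺ = {A, B, C, D, E, F, G}, which is every attribute, so {A, D} is a candidate key.
{B, E, G}⁺ = {A, B, C, D, E, F, G}, which is every attribute, so {B, E, G} is a candidate key.
Any other superkey properly contains one of these, so there are no further candidate keys.

{A, B}, {A, D}, {B, E, G}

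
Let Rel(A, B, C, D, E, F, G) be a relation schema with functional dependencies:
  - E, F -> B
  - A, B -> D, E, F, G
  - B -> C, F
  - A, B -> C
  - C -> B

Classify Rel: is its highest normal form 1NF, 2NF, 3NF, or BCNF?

3NF

Candidate keys: {A, B}, {A, C}, {A, E, F}. Prime attributes: {A, B, C, E, F}.
E, F -> B: {E, F}⁺ = {B, C, E, F}, which is not all of the attributes, so the left side is not a superkey — BCNF is violated.
Its right-hand attributes {B} are all prime, as are those of every other non-superkey FD — the relation is in 3NF.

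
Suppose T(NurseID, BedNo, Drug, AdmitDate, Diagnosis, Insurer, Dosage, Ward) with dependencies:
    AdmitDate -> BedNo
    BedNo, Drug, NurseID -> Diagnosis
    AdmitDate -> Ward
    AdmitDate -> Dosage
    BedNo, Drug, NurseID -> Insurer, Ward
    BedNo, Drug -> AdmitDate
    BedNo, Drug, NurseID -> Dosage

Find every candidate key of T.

{AdmitDate, Drug, NurseID}, {BedNo, Drug, NurseID}

No FD produces {Drug, NurseID}, so they must be in every candidate key.
Closure of {AdmitDate, Drug, NurseID} is {AdmitDate, BedNo, Diagnosis, Dosage, Drug, Insurer, NurseID, Ward}, the whole schema; {AdmitDate, Drug, NurseID} is a candidate key.
Closure of {BedNo, Drug, NurseID} is {AdmitDate, BedNo, Diagnosis, Dosage, Drug, Insurer, NurseID, Ward}, the whole schema; {BedNo, Drug, NurseID} is a candidate key.
Any other superkey properly contains one of these, so there are no further candidate keys.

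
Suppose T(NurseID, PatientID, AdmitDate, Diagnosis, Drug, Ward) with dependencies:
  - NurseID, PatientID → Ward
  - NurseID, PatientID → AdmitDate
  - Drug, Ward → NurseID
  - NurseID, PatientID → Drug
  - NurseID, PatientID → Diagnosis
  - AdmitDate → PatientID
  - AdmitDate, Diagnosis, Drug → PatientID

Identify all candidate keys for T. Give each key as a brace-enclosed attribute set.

{AdmitDate, NurseID}⁺ = {AdmitDate, Diagnosis, Drug, NurseID, PatientID, Ward}, which is every attribute, so {AdmitDate, NurseID} is a candidate key.
{NurseID, PatientID}⁺ = {AdmitDate, Diagnosis, Drug, NurseID, PatientID, Ward}, which is every attribute, so {NurseID, PatientID} is a candidate key.
{AdmitDate, Drug, Ward}⁺ = {AdmitDate, Diagnosis, Drug, NurseID, PatientID, Ward}, which is every attribute, so {AdmitDate, Drug, Ward} is a candidate key.
{Drug, PatientID, Ward}⁺ = {AdmitDate, Diagnosis, Drug, NurseID, PatientID, Ward}, which is every attribute, so {Drug, PatientID, Ward} is a candidate key.
No proper subset of any of these is a key, and no other minimal superkey exists.

{AdmitDate, Drug, Ward}, {AdmitDate, NurseID}, {Drug, PatientID, Ward}, {NurseID, PatientID}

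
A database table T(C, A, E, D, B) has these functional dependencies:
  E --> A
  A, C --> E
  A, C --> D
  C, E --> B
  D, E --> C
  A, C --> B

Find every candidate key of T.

{A, C} is a candidate key since {A, C}⁺ = {A, B, C, D, E} covers every attribute.
{C, E} is a candidate key since {C, E}⁺ = {A, B, C, D, E} covers every attribute.
{D, E} is a candidate key since {D, E}⁺ = {A, B, C, D, E} covers every attribute.
These are minimal and exhaustive — every other superkey contains one of them.

{A, C}, {C, E}, {D, E}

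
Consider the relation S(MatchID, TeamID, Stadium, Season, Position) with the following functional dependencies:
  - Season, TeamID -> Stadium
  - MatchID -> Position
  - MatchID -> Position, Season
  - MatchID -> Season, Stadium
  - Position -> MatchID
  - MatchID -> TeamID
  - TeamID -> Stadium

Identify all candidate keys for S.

{MatchID}⁺ = {MatchID, Position, Season, Stadium, TeamID} — all of the relation — so {MatchID} is a candidate key.
{Position}⁺ = {MatchID, Position, Season, Stadium, TeamID} — all of the relation — so {Position} is a candidate key.
No proper subset of any of these is a key, and no other minimal superkey exists.

{MatchID}, {Position}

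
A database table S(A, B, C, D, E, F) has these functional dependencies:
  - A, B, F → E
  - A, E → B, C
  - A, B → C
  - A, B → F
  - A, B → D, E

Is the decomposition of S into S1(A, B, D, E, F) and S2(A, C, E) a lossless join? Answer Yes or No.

S1 ∩ S2 = {A, E}; its closure under F is {A, B, C, D, E, F}.
This includes all of S1, so the common attributes are a superkey of S1 — the join is lossless.

Yes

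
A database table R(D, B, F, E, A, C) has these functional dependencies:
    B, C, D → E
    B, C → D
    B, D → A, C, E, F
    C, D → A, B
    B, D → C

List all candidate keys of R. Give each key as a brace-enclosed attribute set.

{B, C}⁺ = {A, B, C, D, E, F} — all of the relation — so {B, C} is a candidate key.
{B, D}⁺ = {A, B, C, D, E, F} — all of the relation — so {B, D} is a candidate key.
{C, D}⁺ = {A, B, C, D, E, F} — all of the relation — so {C, D} is a candidate key.
No proper subset of any of these is a key, and no other minimal superkey exists.

{B, C}, {B, D}, {C, D}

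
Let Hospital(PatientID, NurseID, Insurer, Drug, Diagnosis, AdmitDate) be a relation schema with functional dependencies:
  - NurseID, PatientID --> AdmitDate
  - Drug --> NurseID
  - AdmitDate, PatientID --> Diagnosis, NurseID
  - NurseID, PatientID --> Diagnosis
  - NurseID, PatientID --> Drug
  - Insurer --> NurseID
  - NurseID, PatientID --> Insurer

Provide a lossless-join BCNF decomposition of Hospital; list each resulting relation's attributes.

Candidate keys of the original relation: {AdmitDate, PatientID}, {Drug, PatientID}, {Insurer, PatientID}, {NurseID, PatientID}.
{AdmitDate, Diagnosis, Drug, Insurer, NurseID, PatientID}: {Drug} determines {Drug, NurseID} here but is not a superkey — split on Drug --> NurseID, giving {Drug, NurseID} and {AdmitDate, Diagnosis, Drug, Insurer, PatientID}.
{Drug, NurseID} has no BCNF violation.
{AdmitDate, Diagnosis, Drug, Insurer, PatientID} has no BCNF violation.

{AdmitDate, Diagnosis, Drug, Insurer, PatientID}; {Drug, NurseID}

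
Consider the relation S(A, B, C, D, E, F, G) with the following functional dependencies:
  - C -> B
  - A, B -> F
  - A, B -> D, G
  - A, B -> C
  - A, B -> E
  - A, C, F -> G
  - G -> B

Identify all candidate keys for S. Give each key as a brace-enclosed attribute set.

{A, B}, {A, C}, {A, G}

{A} never appears on the right of any FD, so every key must include it.
{A, B}⁺ = {A, B, C, D, E, F, G}, which is every attribute, so {A, B} is a candidate key.
{A, C}⁺ = {A, B, C, D, E, F, G}, which is every attribute, so {A, C} is a candidate key.
{A, G}⁺ = {A, B, C, D, E, F, G}, which is every attribute, so {A, G} is a candidate key.
These are minimal and exhaustive — every other superkey contains one of them.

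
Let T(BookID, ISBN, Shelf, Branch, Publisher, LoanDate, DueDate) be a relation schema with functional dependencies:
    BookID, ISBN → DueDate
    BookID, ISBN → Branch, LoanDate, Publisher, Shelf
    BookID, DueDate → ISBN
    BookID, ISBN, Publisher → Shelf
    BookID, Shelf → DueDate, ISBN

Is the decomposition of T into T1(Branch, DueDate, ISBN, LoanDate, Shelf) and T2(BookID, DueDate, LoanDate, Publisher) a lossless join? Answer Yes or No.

Common attributes: {DueDate, LoanDate}; their closure is {DueDate, LoanDate}.
T1 ⊄ {DueDate, LoanDate} and T2 ⊄ {DueDate, LoanDate}, so the split is lossy.

No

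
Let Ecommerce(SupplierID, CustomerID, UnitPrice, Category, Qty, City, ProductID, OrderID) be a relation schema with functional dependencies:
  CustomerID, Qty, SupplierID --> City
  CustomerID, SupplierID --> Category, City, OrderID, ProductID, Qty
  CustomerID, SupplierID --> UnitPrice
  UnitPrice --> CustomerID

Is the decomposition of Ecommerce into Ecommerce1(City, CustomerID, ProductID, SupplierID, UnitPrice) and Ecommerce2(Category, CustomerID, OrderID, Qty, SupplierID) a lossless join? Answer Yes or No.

Ecommerce1 ∩ Ecommerce2 = {CustomerID, SupplierID}; its closure under F is {Category, City, CustomerID, OrderID, ProductID, Qty, SupplierID, UnitPrice}.
Ecommerce1 is contained in that closure, so Ecommerce1 ∩ Ecommerce2 --> Ecommerce1 holds and the join is lossless.

Yes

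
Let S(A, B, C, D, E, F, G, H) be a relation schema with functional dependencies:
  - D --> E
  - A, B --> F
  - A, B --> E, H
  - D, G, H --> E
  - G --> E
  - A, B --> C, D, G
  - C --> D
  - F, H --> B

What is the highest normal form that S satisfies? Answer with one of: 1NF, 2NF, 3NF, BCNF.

2NF

Candidate keys: {A, B}, {A, F, H}. Prime attributes: {A, B, F, H}.
For D --> E we have {D}⁺ = {D, E}; {D} is not a superkey, so BCNF fails.
Because {E} is non-prime and the left side of D --> E is not a superkey, the relation is not in 3NF.
No proper subset of a key has a non-prime attribute in its closure, so there is no partial dependency; 2NF holds.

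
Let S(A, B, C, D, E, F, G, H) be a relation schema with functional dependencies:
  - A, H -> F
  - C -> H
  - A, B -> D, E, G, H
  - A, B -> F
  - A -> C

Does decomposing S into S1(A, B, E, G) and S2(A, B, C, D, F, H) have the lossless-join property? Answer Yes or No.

Common attributes: {A, B}; their closure is {A, B, C, D, E, F, G, H}.
This includes all of S1, so the common attributes are a superkey of S1 — the join is lossless.

Yes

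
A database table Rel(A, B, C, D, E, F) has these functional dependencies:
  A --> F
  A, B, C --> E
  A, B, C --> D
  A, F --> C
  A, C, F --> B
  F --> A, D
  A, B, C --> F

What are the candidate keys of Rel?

{A}, {F}

{A}⁺ = {A, B, C, D, E, F}, which is every attribute, so {A} is a candidate key.
{F}⁺ = {A, B, C, D, E, F}, which is every attribute, so {F} is a candidate key.
These are minimal and exhaustive — every other superkey contains one of them.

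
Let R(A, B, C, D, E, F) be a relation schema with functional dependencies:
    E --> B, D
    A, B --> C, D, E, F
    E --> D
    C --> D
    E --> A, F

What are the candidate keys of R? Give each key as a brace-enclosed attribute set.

{A, B}, {E}

{E}⁺ = {A, B, C, D, E, F}, which is every attribute, so {E} is a candidate key.
{A, B}⁺ = {A, B, C, D, E, F}, which is every attribute, so {A, B} is a candidate key.
No proper subset of any of these is a key, and no other minimal superkey exists.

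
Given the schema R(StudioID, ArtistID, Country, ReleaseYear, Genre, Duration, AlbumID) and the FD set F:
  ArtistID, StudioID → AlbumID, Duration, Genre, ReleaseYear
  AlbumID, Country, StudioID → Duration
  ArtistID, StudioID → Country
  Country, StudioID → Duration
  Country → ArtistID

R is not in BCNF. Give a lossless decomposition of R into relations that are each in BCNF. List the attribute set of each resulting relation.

Candidate keys of the original relation: {ArtistID, StudioID}, {Country, StudioID}.
Within {AlbumID, ArtistID, Country, Duration, Genre, ReleaseYear, StudioID}: {Country}⁺ ∩ {AlbumID, ArtistID, Country, Duration, Genre, ReleaseYear, StudioID} = {ArtistID, Country}, not the whole set, so Country → ArtistID violates BCNF; decompose into {ArtistID, Country} and {AlbumID, Country, Duration, Genre, ReleaseYear, StudioID}.
{ArtistID, Country} has no BCNF violation.
{AlbumID, Country, Duration, Genre, ReleaseYear, StudioID} has no BCNF violation.

{AlbumID, Country, Duration, Genre, ReleaseYear, StudioID}; {ArtistID, Country}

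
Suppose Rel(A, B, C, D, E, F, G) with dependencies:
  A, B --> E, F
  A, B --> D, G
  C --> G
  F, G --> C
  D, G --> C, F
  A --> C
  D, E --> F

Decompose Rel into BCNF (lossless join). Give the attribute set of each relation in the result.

{A, B, D, E}; {A, C}; {C, G}; {D, E, F}

Candidate key of the original relation: {A, B}.
Within {A, B, C, D, E, F, G}: {C}⁺ ∩ {A, B, C, D, E, F, G} = {C, G}, not the whole set, so C --> G violates BCNF; decompose into {C, G} and {A, B, C, D, E, F}.
{C, G} is in BCNF.
Within {A, B, C, D, E, F}: {A}⁺ ∩ {A, B, C, D, E, F} = {A, C}, not the whole set, so A --> C violates BCNF; decompose into {A, C} and {A, B, D, E, F}.
{A, C} is in BCNF.
Within {A, B, D, E, F}: {D, E}⁺ ∩ {A, B, D, E, F} = {D, E, F}, not the whole set, so D, E --> F violates BCNF; decompose into {D, E, F} and {A, B, D, E}.
{D, E, F} is in BCNF.
{A, B, D, E} is in BCNF.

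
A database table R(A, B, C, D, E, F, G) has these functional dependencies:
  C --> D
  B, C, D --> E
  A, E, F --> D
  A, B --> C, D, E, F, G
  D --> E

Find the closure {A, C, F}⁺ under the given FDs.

Start with {A, C, F}.
C --> D applies; add {D} → now {A, C, D, F}.
D --> E applies; add {E} → now {A, C, D, E, F}.
No further FD applies.

{A, C, D, E, F}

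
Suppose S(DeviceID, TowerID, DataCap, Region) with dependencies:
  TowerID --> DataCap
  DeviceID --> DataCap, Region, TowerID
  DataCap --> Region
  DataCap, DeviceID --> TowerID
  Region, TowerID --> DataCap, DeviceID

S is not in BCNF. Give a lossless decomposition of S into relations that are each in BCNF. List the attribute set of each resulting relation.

{DataCap, DeviceID, TowerID}; {DataCap, Region}

Candidate keys of the original relation: {DeviceID}, {TowerID}.
{DataCap, DeviceID, Region, TowerID}: {DataCap} determines {DataCap, Region} here but is not a superkey — split on DataCap --> Region, giving {DataCap, Region} and {DataCap, DeviceID, TowerID}.
{DataCap, Region}: every determinant is a superkey — BCNF.
{DataCap, DeviceID, TowerID}: every determinant is a superkey — BCNF.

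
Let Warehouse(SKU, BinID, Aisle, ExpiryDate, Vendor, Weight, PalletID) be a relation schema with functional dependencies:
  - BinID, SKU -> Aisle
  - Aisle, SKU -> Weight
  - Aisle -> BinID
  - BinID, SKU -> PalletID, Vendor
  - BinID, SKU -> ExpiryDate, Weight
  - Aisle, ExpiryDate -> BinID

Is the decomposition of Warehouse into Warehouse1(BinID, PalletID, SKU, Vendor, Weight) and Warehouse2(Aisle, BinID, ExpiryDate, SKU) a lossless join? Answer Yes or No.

Yes

The shared attributes are {BinID, SKU} and {BinID, SKU}⁺ = {Aisle, BinID, ExpiryDate, PalletID, SKU, Vendor, Weight}.
This includes all of Warehouse1, so the common attributes are a superkey of Warehouse1 — the join is lossless.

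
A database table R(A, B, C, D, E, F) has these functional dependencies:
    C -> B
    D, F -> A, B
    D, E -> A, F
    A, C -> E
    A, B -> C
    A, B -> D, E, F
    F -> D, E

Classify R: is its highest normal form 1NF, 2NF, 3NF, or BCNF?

3NF

Candidate keys: {A, B}, {A, C}, {D, E}, {F}. Prime attributes: {A, B, C, D, E, F}.
C -> B breaks BCNF: {C}⁺ = {B, C}, so {C} is not a superkey.
But every attribute on its right side ({B}) is prime, and the same holds for every other non-superkey FD, so 3NF still holds.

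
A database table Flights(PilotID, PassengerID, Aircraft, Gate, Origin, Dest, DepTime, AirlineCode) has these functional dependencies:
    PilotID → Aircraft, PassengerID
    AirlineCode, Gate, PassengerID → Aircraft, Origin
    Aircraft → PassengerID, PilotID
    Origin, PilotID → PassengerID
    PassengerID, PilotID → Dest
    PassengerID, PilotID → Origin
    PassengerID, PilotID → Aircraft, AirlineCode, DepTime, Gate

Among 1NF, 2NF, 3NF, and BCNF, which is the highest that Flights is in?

Candidate keys: {Aircraft}, {AirlineCode, Gate, PassengerID}, {PilotID}. Prime attributes: {Aircraft, AirlineCode, Gate, PassengerID, PilotID}.
The left-hand side of every FD is a superkey, so BCNF is satisfied.

BCNF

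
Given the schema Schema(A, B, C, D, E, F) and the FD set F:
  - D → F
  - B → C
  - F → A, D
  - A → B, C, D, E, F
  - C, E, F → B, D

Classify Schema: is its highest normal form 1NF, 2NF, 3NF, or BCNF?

Candidate keys: {A}, {D}, {F}. Prime attributes: {A, D, F}.
B → C: {B}⁺ = {B, C}, which is not all of the attributes, so the left side is not a superkey — BCNF is violated.
Because {C} is non-prime and the left side of B → C is not a superkey, the relation is not in 3NF.
Every candidate key is a single attribute, so no partial dependency is possible; 2NF holds.

2NF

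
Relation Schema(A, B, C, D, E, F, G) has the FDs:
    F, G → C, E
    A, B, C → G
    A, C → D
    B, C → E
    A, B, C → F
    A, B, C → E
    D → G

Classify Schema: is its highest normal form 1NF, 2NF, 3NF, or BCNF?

1NF

Candidate keys: {A, B, C}, {A, B, D, F}, {A, B, F, G}. Prime attributes: {A, B, C, D, F, G}.
F, G → C, E: {F, G}⁺ = {C, E, F, G}, which is not all of the attributes, so the left side is not a superkey — BCNF is violated.
F, G → C, E has non-prime {E} on the right and a non-superkey on the left, so 3NF fails.
The proper key subset {B, C} of {A, B, C} determines non-prime {E}, so the relation is not even in 2NF.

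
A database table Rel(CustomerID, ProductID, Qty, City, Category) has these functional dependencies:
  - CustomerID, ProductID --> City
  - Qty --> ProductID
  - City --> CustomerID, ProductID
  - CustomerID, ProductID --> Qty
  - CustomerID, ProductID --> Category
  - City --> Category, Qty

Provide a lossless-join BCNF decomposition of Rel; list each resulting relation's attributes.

{Category, City, CustomerID, Qty}; {ProductID, Qty}

Candidate keys of the original relation: {City}, {CustomerID, ProductID}, {CustomerID, Qty}.
In {Category, City, CustomerID, ProductID, Qty}, {Qty} is not a superkey ({Qty}⁺ restricted to this set is {ProductID, Qty}), so split on Qty --> ProductID into {ProductID, Qty} and {Category, City, CustomerID, Qty}.
{ProductID, Qty}: every determinant is a superkey — BCNF.
{Category, City, CustomerID, Qty}: every determinant is a superkey — BCNF.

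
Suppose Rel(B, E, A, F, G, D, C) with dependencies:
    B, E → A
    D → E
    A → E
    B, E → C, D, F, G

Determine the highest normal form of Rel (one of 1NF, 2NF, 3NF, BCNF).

3NF

Candidate keys: {A, B}, {B, D}, {B, E}. Prime attributes: {A, B, D, E}.
For D → E we have {D}⁺ = {D, E}; {D} is not a superkey, so BCNF fails.
Its right-hand attributes {E} are all prime, as are those of every other non-superkey FD — the relation is in 3NF.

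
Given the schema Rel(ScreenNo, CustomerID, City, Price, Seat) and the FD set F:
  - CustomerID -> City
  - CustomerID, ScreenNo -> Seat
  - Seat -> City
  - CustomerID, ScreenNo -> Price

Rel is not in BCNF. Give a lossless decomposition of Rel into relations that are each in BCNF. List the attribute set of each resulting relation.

Candidate key of the original relation: {CustomerID, ScreenNo}.
{City, CustomerID, Price, ScreenNo, Seat}: {CustomerID} determines {City, CustomerID} here but is not a superkey — split on CustomerID -> City, giving {City, CustomerID} and {CustomerID, Price, ScreenNo, Seat}.
{City, CustomerID} is in BCNF.
{CustomerID, Price, ScreenNo, Seat} is in BCNF.

{City, CustomerID}; {CustomerID, Price, ScreenNo, Seat}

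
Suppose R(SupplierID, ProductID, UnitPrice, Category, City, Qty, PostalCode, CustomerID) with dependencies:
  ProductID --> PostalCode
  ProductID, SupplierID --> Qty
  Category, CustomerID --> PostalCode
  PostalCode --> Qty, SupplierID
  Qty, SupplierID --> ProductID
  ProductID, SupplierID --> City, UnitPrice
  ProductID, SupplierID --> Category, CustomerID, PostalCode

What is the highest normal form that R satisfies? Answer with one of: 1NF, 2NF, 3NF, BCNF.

Candidate keys: {Category, CustomerID}, {PostalCode}, {ProductID}, {Qty, SupplierID}. Prime attributes: {Category, CustomerID, PostalCode, ProductID, Qty, SupplierID}.
Every FD has a superkey on the left, so the relation is in BCNF.

BCNF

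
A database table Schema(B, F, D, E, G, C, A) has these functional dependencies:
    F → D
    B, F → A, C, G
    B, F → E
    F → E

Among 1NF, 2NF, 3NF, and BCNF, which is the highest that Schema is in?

1NF

Candidate key: {B, F}. Prime attributes: {B, F}.
F → D breaks BCNF: {F}⁺ = {D, E, F}, so {F} is not a superkey.
F → D has non-prime {D} on the right and a non-superkey on the left, so 3NF fails.
The proper key subset {F} of {B, F} determines non-prime {D, E}, so the relation is not even in 2NF.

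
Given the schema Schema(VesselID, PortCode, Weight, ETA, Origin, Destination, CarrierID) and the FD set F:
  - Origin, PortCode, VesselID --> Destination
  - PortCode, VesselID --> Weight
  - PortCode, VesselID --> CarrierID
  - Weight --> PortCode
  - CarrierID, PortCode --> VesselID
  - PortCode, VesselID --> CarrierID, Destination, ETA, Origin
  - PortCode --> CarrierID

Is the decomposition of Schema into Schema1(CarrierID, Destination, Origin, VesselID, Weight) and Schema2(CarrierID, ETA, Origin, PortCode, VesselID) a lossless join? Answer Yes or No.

The shared attributes are {CarrierID, Origin, VesselID} and {CarrierID, Origin, VesselID}⁺ = {CarrierID, Origin, VesselID}.
Schema1 ⊄ {CarrierID, Origin, VesselID} and Schema2 ⊄ {CarrierID, Origin, VesselID}, so the split is lossy.

No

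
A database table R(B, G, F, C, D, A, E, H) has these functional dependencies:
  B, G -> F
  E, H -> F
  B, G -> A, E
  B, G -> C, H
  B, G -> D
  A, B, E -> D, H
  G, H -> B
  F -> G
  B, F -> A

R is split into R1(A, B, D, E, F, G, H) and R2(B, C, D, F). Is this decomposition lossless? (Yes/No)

The shared attributes are {B, D, F} and {B, D, F}⁺ = {A, B, C, D, E, F, G, H}.
Since R1 ⊆ {A, B, C, D, E, F, G, H}, the intersection is a superkey of R1; the decomposition is lossless.

Yes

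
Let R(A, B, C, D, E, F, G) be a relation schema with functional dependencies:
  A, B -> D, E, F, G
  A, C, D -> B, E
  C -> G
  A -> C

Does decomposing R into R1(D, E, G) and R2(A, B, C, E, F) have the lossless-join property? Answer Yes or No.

No

R1 ∩ R2 = {E}; its closure under F is {E}.
The closure covers neither R1 nor R2 entirely; the join is not lossless.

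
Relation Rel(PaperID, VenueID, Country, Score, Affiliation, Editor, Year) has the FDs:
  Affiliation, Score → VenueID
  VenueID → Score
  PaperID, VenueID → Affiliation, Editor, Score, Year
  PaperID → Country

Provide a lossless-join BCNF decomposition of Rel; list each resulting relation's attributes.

Candidate keys of the original relation: {Affiliation, PaperID, Score}, {PaperID, VenueID}.
{Affiliation, Country, Editor, PaperID, Score, VenueID, Year}: {Affiliation, Score} determines {Affiliation, Score, VenueID} here but is not a superkey — split on Affiliation, Score → VenueID, giving {Affiliation, Score, VenueID} and {Affiliation, Country, Editor, PaperID, Score, Year}.
{Affiliation, Score, VenueID}: {VenueID} determines {Score, VenueID} here but is not a superkey — split on VenueID → Score, giving {Score, VenueID} and {Affiliation, VenueID}.
{Score, VenueID} has no BCNF violation.
{Affiliation, VenueID} has no BCNF violation.
{Affiliation, Country, Editor, PaperID, Score, Year}: {PaperID} determines {Country, PaperID} here but is not a superkey — split on PaperID → Country, giving {Country, PaperID} and {Affiliation, Editor, PaperID, Score, Year}.
{Country, PaperID} has no BCNF violation.
{Affiliation, Editor, PaperID, Score, Year} has no BCNF violation.

{Affiliation, Editor, PaperID, Score, Year}; {Affiliation, VenueID}; {Country, PaperID}; {Score, VenueID}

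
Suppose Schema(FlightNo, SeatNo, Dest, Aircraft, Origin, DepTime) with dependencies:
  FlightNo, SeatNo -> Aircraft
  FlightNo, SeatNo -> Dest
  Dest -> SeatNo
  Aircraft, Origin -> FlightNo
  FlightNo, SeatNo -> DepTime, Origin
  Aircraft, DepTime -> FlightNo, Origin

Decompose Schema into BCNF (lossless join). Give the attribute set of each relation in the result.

{Aircraft, DepTime, Dest}; {Aircraft, DepTime, Origin}; {Aircraft, FlightNo, Origin}; {Dest, SeatNo}

Candidate keys of the original relation: {Aircraft, DepTime, Dest}, {Aircraft, DepTime, SeatNo}, {Aircraft, Dest, Origin}, {Aircraft, Origin, SeatNo}, {Dest, FlightNo}, {FlightNo, SeatNo}.
{Aircraft, DepTime, Dest, FlightNo, Origin, SeatNo}: {Dest} determines {Dest, SeatNo} here but is not a superkey — split on Dest -> SeatNo, giving {Dest, SeatNo} and {Aircraft, DepTime, Dest, FlightNo, Origin}.
{Dest, SeatNo}: every determinant is a superkey — BCNF.
{Aircraft, DepTime, Dest, FlightNo, Origin}: {Aircraft, Origin} determines {Aircraft, FlightNo, Origin} here but is not a superkey — split on Aircraft, Origin -> FlightNo, giving {Aircraft, FlightNo, Origin} and {Aircraft, DepTime, Dest, Origin}.
{Aircraft, FlightNo, Origin}: every determinant is a superkey — BCNF.
{Aircraft, DepTime, Dest, Origin}: {Aircraft, DepTime} determines {Aircraft, DepTime, Origin} here but is not a superkey — split on Aircraft, DepTime -> Origin, giving {Aircraft, DepTime, Origin} and {Aircraft, DepTime, Dest}.
{Aircraft, DepTime, Origin}: every determinant is a superkey — BCNF.
{Aircraft, DepTime, Dest}: every determinant is a superkey — BCNF.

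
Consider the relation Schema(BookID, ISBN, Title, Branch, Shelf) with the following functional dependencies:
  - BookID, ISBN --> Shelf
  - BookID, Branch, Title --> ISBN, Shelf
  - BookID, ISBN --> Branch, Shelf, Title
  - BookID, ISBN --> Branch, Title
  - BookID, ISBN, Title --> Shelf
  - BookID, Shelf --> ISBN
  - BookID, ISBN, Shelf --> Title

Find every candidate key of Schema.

No FD produces {BookID}, so it must be in every candidate key.
{BookID, ISBN}⁺ = {BookID, Branch, ISBN, Shelf, Title}, which is every attribute, so {BookID, ISBN} is a candidate key.
{BookID, Shelf}⁺ = {BookID, Branch, ISBN, Shelf, Title}, which is every attribute, so {BookID, Shelf} is a candidate key.
{BookID, Branch, Title}⁺ = {BookID, Branch, ISBN, Shelf, Title}, which is every attribute, so {BookID, Branch, Title} is a candidate key.
No proper subset of any of these is a key, and no other minimal superkey exists.

{BookID, Branch, Title}, {BookID, ISBN}, {BookID, Shelf}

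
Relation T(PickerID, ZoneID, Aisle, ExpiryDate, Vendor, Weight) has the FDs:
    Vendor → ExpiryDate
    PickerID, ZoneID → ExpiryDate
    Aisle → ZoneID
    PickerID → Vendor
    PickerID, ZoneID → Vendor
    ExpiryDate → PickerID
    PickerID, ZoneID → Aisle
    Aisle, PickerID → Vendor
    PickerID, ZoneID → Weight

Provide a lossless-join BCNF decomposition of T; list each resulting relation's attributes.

Candidate keys of the original relation: {Aisle, ExpiryDate}, {Aisle, PickerID}, {Aisle, Vendor}, {ExpiryDate, ZoneID}, {PickerID, ZoneID}, {Vendor, ZoneID}.
{Aisle, ExpiryDate, PickerID, Vendor, Weight, ZoneID}: {Vendor} determines {ExpiryDate, PickerID, Vendor} here but is not a superkey — split on Vendor → ExpiryDate, PickerID, giving {ExpiryDate, PickerID, Vendor} and {Aisle, Vendor, Weight, ZoneID}.
{ExpiryDate, PickerID, Vendor} is in BCNF.
{Aisle, Vendor, Weight, ZoneID}: {Aisle} determines {Aisle, ZoneID} here but is not a superkey — split on Aisle → ZoneID, giving {Aisle, ZoneID} and {Aisle, Vendor, Weight}.
{Aisle, ZoneID} is in BCNF.
{Aisle, Vendor, Weight} is in BCNF.

{Aisle, Vendor, Weight}; {Aisle, ZoneID}; {ExpiryDate, PickerID, Vendor}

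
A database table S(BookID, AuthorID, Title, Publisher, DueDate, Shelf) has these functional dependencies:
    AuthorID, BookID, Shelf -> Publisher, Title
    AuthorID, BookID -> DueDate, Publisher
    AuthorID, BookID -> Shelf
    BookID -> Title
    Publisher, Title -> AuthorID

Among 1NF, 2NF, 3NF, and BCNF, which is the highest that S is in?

Candidate keys: {AuthorID, BookID}, {BookID, Publisher}. Prime attributes: {AuthorID, BookID, Publisher}.
For BookID -> Title we have {BookID}⁺ = {BookID, Title}; {BookID} is not a superkey, so BCNF fails.
BookID -> Title has non-prime {Title} on the right and a non-superkey on the left, so 3NF fails.
{BookID} is a proper subset of the key {AuthorID, BookID}, and {BookID}⁺ contains the non-prime attribute {Title} — a partial dependency, so 2NF is violated.

1NF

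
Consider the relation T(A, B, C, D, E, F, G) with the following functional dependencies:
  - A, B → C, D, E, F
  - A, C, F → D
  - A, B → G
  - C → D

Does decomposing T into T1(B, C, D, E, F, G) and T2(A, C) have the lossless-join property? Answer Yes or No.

Common attributes: {C}; their closure is {C, D}.
T1 ⊄ {C, D} and T2 ⊄ {C, D}, so the split is lossy.

No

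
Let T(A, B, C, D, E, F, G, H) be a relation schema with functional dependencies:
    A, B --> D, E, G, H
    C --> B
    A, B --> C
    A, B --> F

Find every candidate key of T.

No FD produces {A}, so it must be in every candidate key.
{A, B}⁺ = {A, B, C, D, E, F, G, H} — all of the relation — so {A, B} is a candidate key.
{A, C}⁺ = {A, B, C, D, E, F, G, H} — all of the relation — so {A, C} is a candidate key.
These are minimal and exhaustive — every other superkey contains one of them.

{A, B}, {A, C}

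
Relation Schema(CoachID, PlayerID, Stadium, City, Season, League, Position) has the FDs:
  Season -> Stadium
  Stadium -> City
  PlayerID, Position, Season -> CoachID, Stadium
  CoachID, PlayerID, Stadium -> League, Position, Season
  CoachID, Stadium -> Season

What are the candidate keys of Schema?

{PlayerID} never appears on the right of any FD, so every key must include it.
{CoachID, PlayerID, Season} is a candidate key since {CoachID, PlayerID, Season}⁺ = {City, CoachID, League, PlayerID, Position, Season, Stadium} covers every attribute.
{CoachID, PlayerID, Stadium} is a candidate key since {CoachID, PlayerID, Stadium}⁺ = {City, CoachID, League, PlayerID, Position, Season, Stadium} covers every attribute.
{PlayerID, Position, Season} is a candidate key since {PlayerID, Position, Season}⁺ = {City, CoachID, League, PlayerID, Position, Season, Stadium} covers every attribute.
These are minimal and exhaustive — every other superkey contains one of them.

{CoachID, PlayerID, Season}, {CoachID, PlayerID, Stadium}, {PlayerID, Position, Season}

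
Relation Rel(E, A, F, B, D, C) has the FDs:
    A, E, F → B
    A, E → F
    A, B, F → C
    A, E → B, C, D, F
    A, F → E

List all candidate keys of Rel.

{A, E}, {A, F}

{A} never appears on the right of any FD, so every key must include it.
{A, E}⁺ = {A, B, C, D, E, F}, which is every attribute, so {A, E} is a candidate key.
{A, F}⁺ = {A, B, C, D, E, F}, which is every attribute, so {A, F} is a candidate key.
These are minimal and exhaustive — every other superkey contains one of them.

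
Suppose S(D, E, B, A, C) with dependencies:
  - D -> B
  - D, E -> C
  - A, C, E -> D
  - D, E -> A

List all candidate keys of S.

Attributes never on any right-hand side: {E} — every candidate key must contain it.
{D, E}⁺ = {A, B, C, D, E}, which is every attribute, so {D, E} is a candidate key.
{A, C, E}⁺ = {A, B, C, D, E}, which is every attribute, so {A, C, E} is a candidate key.
No proper subset of any of these is a key, and no other minimal superkey exists.

{A, C, E}, {D, E}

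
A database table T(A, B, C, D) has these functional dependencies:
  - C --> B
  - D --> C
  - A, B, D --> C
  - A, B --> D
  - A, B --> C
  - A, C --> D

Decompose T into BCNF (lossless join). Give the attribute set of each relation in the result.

{A, D}; {B, C}; {C, D}

Candidate keys of the original relation: {A, B}, {A, C}, {A, D}.
{A, B, C, D}: {C} determines {B, C} here but is not a superkey — split on C --> B, giving {B, C} and {A, C, D}.
{B, C} has no BCNF violation.
{A, C, D}: {D} determines {C, D} here but is not a superkey — split on D --> C, giving {C, D} and {A, D}.
{C, D} has no BCNF violation.
{A, D} has no BCNF violation.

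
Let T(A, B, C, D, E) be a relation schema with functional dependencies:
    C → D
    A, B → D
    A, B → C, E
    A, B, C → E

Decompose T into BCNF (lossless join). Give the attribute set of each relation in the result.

Candidate key of the original relation: {A, B}.
{A, B, C, D, E}: {C} determines {C, D} here but is not a superkey — split on C → D, giving {C, D} and {A, B, C, E}.
{C, D}: every determinant is a superkey — BCNF.
{A, B, C, E}: every determinant is a superkey — BCNF.

{A, B, C, E}; {C, D}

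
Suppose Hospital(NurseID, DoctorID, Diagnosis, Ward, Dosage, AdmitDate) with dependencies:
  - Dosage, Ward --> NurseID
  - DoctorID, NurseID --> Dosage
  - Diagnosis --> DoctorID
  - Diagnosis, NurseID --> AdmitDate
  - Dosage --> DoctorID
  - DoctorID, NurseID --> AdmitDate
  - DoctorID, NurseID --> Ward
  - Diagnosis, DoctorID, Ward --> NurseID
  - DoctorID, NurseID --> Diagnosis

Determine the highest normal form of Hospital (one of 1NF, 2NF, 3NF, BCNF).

Candidate keys: {Diagnosis, NurseID}, {Diagnosis, Ward}, {DoctorID, NurseID}, {Dosage, NurseID}, {Dosage, Ward}. Prime attributes: {Diagnosis, DoctorID, Dosage, NurseID, Ward}.
Diagnosis --> DoctorID: {Diagnosis}⁺ = {Diagnosis, DoctorID}, which is not all of the attributes, so the left side is not a superkey — BCNF is violated.
Its right-hand attributes {DoctorID} are all prime, as are those of every other non-superkey FD — the relation is in 3NF.

3NF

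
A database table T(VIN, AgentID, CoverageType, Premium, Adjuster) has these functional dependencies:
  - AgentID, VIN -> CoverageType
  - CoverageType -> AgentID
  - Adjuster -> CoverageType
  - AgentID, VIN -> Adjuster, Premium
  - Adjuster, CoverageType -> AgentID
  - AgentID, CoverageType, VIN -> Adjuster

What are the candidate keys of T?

{VIN} never appears on the right of any FD, so every key must include it.
{Adjuster, VIN}⁺ = {Adjuster, AgentID, CoverageType, Premium, VIN} — all of the relation — so {Adjuster, VIN} is a candidate key.
{AgentID, VIN}⁺ = {Adjuster, AgentID, CoverageType, Premium, VIN} — all of the relation — so {AgentID, VIN} is a candidate key.
{CoverageType, VIN}⁺ = {Adjuster, AgentID, CoverageType, Premium, VIN} — all of the relation — so {CoverageType, VIN} is a candidate key.
No proper subset of any of these is a key, and no other minimal superkey exists.

{Adjuster, VIN}, {AgentID, VIN}, {CoverageType, VIN}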